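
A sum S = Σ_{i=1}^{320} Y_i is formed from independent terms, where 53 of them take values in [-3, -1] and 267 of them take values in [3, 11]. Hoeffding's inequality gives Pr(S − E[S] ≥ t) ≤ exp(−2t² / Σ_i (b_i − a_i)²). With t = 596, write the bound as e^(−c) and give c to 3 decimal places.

41.065

Σ(b_i − a_i)² = 53·2² + 267·8² = 17300.
c = 2t² / 17300 = 2·596² / 17300 = 41.0654.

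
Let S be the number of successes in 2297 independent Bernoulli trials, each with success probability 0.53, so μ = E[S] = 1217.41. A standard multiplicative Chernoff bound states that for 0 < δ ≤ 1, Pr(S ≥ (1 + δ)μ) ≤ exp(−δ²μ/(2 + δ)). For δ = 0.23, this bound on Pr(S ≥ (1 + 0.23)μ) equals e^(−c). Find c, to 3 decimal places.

28.879

c = δ²μ/(2 + δ) = 0.23²·1217.41/(2 + 0.23) = 28.8794.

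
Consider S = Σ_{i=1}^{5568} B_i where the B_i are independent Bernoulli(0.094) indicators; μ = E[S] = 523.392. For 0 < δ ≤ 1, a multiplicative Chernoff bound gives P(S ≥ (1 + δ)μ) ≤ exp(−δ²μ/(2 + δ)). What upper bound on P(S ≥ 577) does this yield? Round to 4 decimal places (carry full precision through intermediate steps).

0.0734

Write 577 = (1 + δ)μ, so δ = 577/523.392 − 1 = 0.1024242…
Then the exponent is δ²μ/(2 + δ) = (577 − μ)² / (μ·(2 + δ)) = 2.611631.
Bound = exp(−2.611631) = 0.07341.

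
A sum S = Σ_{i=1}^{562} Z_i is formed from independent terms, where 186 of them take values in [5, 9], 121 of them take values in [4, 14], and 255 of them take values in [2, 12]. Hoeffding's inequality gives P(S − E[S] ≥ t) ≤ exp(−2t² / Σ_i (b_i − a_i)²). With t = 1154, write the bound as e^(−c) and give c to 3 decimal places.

65.641

Σ(b_i − a_i)² = 186·4² + 121·10² + 255·10² = 40576.
c = 2t² / 40576 = 2·1154² / 40576 = 65.6406.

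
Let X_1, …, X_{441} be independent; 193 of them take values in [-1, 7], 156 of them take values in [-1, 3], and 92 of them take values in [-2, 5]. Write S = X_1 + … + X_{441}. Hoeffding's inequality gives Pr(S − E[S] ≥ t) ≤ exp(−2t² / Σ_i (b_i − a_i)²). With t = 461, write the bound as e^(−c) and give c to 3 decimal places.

21.959

Σ(b_i − a_i)² = 193·8² + 156·4² + 92·7² = 19356.
c = 2t² / 19356 = 2·461² / 19356 = 21.9592.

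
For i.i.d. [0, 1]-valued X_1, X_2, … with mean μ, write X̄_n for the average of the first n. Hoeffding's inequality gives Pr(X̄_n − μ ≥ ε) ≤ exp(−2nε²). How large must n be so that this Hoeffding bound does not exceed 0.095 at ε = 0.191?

Require exp(−2nε²) ≤ 0.095, i.e. 2nε² ≥ ln(1/0.095) = 2.353878.
So n ≥ 2.353878 / (2·0.191²) = 32.262.
The smallest integer n is 33.

33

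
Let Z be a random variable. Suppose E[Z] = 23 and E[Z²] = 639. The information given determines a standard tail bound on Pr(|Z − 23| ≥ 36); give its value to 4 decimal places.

0.0849

The first two moments determine the variance, so Chebyshev's inequality is the sharpest standard bound available.
Var(Z) = E[Z²] − (E[Z])² = 639 − 529 = 110.
Chebyshev's inequality: Pr(|Z − μ| ≥ t) ≤ Var(Z)/t² = 110/1296 = 0.0849.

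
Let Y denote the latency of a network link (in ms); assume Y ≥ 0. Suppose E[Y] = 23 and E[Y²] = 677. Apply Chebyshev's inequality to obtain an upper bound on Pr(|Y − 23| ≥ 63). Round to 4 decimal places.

Var(Y) = E[Y²] − (E[Y])² = 677 − 529 = 148.
Chebyshev's inequality: Pr(|Y − μ| ≥ t) ≤ Var(Y)/t² = 148/3969 = 0.0373.

0.0373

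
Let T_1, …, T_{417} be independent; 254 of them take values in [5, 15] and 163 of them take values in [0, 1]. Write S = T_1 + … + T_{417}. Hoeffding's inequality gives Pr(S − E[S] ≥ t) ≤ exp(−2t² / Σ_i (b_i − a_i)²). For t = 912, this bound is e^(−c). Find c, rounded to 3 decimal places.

65.074

Σ(b_i − a_i)² = 254·10² + 163·1² = 25563.
c = 2t² / 25563 = 2·912² / 25563 = 65.0741.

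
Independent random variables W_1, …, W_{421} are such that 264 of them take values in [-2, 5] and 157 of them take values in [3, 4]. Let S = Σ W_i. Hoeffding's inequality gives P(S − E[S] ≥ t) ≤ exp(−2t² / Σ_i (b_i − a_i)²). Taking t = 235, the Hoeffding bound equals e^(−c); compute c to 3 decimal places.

Σ(b_i − a_i)² = 264·7² + 157·1² = 13093.
c = 2t² / 13093 = 2·235² / 13093 = 8.4358.

8.436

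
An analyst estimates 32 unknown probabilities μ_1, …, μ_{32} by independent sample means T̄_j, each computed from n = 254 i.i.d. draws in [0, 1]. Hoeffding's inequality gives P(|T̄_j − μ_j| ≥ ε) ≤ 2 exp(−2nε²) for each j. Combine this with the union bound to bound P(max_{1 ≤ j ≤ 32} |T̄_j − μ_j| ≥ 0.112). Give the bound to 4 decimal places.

0.1093

Per-experiment Hoeffding bound: 2·exp(−2·254·0.112²) = 2·exp(−6.37235) = 0.0034163.
Union bound over 32 events: 32·0.0034163 = 0.10932.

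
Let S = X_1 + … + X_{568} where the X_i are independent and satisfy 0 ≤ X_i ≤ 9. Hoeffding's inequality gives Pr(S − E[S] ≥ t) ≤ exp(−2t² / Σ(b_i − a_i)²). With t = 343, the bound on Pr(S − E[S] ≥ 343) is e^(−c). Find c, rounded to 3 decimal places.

Σ(b_i − a_i)² = 568·(9)² = 46008.
c = 2t²/46008 = 2·343²/46008 = 5.1143.

5.114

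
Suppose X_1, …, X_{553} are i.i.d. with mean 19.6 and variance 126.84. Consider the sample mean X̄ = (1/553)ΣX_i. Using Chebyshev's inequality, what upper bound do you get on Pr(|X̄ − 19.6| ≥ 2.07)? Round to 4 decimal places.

Var(X̄) = Var(X_i)/n = 126.84/553 = 0.22937.
Chebyshev: Pr(|X̄ − 19.6| ≥ 2.07) ≤ Var(X̄)/(2.07)² = 126.84/(553·2.07²) = 0.0535.

0.0535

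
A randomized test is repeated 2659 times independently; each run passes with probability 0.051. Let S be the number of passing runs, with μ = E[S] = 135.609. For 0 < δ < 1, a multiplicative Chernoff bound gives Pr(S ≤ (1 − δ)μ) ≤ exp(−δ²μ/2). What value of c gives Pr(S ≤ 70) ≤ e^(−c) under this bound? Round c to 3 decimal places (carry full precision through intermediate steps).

Write 70 = (1 − δ)μ, so δ = 1 − 70/135.609 = 0.4838101…
Then the exponent is δ²μ/2 = (μ − 70)²/(2μ) = 15.871147.

15.871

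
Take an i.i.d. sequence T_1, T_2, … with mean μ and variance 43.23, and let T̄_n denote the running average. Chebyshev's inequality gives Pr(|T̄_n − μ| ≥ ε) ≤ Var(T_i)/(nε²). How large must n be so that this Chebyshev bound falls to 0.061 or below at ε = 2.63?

103

Require 43.23/(n·2.63²) ≤ 0.061, i.e. n ≥ 43.23/(0.061·2.63²) = 102.458.
The smallest integer n is 103.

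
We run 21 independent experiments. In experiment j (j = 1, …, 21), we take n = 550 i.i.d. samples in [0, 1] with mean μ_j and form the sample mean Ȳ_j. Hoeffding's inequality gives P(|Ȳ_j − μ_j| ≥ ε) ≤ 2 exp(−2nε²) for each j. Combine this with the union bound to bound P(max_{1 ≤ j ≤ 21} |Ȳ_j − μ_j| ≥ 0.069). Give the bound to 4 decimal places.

0.2233

Per-experiment Hoeffding bound: 2·exp(−2·550·0.069²) = 2·exp(−5.23710) = 0.010631.
Union bound over 21 events: 21·0.010631 = 0.22326.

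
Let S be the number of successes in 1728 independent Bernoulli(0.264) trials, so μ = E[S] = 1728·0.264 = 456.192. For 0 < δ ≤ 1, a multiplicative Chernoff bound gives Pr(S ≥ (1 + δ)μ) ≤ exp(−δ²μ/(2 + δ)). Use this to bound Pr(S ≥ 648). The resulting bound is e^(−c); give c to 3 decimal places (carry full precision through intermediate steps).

33.319

Write 648 = (1 + δ)μ, so δ = 648/456.192 − 1 = 0.4204545…
Then the exponent is δ²μ/(2 + δ) = (648 − μ)² / (μ·(2 + δ)) = 33.318761.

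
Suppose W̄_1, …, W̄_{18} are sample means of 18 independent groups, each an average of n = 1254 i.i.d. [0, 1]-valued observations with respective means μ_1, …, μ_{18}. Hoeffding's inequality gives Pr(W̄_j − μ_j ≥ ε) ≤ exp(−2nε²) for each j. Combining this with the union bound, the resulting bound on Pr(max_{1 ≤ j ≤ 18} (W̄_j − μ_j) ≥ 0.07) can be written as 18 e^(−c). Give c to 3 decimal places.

Union bound over the 18 events: Pr(max_{1 ≤ j ≤ 18} (W̄_j − μ_j) ≥ 0.07) ≤ 18·exp(−2nε²) = 18 exp(−2·1254·0.07²).
So c = 2·1254·0.07² = 12.2892.

12.289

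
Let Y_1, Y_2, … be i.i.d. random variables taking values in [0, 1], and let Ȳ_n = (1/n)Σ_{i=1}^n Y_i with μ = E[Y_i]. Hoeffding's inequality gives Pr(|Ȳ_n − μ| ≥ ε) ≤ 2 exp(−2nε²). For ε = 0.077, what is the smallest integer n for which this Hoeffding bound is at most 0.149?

Require 2·exp(−2nε²) ≤ 0.149, i.e. 2nε² ≥ ln(2/0.149) = 2.596956.
So n ≥ 2.596956 / (2·0.077²) = 219.005.
The smallest integer n is 220.

220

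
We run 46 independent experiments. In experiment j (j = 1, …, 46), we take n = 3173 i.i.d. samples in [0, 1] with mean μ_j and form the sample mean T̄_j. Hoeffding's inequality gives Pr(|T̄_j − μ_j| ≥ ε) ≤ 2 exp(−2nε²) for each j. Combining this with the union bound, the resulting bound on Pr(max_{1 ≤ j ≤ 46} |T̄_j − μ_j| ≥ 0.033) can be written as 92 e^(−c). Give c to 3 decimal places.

Union bound over the 46 events: Pr(max_{1 ≤ j ≤ 46} |T̄_j − μ_j| ≥ 0.033) ≤ 46·2·exp(−2nε²) = 92 exp(−2·3173·0.033²).
So c = 2·3173·0.033² = 6.9108.

6.911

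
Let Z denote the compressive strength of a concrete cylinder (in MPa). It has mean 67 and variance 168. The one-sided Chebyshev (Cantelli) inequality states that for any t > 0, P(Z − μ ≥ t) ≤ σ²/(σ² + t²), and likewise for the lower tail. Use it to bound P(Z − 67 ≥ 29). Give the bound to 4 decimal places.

Here σ² = 168 and t = 29, so σ² + t² = 1009.
Cantelli's bound: 168/1009 = 0.1665.

0.1665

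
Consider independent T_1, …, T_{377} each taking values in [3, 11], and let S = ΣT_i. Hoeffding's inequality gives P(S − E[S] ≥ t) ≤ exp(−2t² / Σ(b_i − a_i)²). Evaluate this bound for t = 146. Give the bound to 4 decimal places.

Σ(b_i − a_i)² = 377·(8)² = 24128.
Exponent = 2·146²/24128 = 1.7669.
Bound = exp(−1.7669) = 0.17086.

0.1709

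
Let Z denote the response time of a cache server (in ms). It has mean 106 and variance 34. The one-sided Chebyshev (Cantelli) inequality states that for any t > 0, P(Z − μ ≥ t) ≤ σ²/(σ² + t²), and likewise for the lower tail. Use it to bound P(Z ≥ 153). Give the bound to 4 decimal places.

0.0152

Here σ² = 34 and t = 47, so σ² + t² = 2243.
Cantelli's bound: 34/2243 = 0.0152.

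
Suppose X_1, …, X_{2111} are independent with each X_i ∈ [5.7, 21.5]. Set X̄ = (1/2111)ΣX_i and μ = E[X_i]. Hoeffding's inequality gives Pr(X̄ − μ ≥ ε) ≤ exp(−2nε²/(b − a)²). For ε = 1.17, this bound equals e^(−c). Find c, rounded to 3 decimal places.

c = 2nε²/(b − a)² = 2·2111·1.17² / 15.8² = 23.1513.

23.151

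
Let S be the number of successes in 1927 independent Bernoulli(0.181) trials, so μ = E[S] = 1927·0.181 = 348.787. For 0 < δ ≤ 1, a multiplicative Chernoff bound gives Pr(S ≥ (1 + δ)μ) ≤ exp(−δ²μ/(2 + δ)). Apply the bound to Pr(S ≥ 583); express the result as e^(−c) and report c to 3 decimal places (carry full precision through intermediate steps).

Write 583 = (1 + δ)μ, so δ = 583/348.787 − 1 = 0.6715073…
Then the exponent is δ²μ/(2 + δ) = (583 − μ)² / (μ·(2 + δ)) = 58.871533.

58.872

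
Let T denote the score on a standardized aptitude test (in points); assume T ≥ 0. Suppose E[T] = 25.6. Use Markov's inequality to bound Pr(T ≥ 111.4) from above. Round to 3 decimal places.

Markov's inequality: for a non-negative random variable, Pr(T ≥ a) ≤ E[T]/a.
Here E[T] = 25.6 and a = 111.4, so the bound is 25.6/111.4 = 0.2298.

0.230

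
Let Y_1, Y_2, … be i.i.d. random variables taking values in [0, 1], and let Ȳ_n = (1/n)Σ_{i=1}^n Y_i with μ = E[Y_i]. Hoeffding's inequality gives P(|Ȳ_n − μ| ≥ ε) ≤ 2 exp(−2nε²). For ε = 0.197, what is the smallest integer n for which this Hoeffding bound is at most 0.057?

Require 2·exp(−2nε²) ≤ 0.057, i.e. 2nε² ≥ ln(2/0.057) = 3.557851.
So n ≥ 3.557851 / (2·0.197²) = 45.838.
The smallest integer n is 46.

46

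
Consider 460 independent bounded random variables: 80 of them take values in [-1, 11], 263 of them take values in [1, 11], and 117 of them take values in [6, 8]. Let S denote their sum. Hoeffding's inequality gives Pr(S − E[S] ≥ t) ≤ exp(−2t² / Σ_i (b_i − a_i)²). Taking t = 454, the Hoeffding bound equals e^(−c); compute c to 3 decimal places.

10.767

Σ(b_i − a_i)² = 80·12² + 263·10² + 117·2² = 38288.
c = 2t² / 38288 = 2·454² / 38288 = 10.7666.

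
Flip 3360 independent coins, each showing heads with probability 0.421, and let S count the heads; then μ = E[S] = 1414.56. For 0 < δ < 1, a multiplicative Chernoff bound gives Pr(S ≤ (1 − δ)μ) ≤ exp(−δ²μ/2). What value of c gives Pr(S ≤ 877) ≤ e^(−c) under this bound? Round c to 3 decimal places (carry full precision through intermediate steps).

102.142

Write 877 = (1 − δ)μ, so δ = 1 − 877/1414.56 = 0.3800192…
Then the exponent is δ²μ/2 = (μ − 877)²/(2μ) = 102.141568.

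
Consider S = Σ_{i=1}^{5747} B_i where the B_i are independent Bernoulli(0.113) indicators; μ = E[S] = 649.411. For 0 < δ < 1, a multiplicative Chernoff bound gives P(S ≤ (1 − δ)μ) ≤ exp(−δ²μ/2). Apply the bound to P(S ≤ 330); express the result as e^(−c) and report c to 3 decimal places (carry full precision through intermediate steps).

78.551

Write 330 = (1 − δ)μ, so δ = 1 − 330/649.411 = 0.4918472…
Then the exponent is δ²μ/2 = (μ − 330)²/(2μ) = 78.550707.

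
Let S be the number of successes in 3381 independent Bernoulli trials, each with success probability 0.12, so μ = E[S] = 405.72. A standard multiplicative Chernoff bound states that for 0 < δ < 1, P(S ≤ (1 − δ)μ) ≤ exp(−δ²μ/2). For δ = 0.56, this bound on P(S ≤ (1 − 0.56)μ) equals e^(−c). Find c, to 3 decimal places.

c = δ²μ/2 = 0.56²·405.72/2 = 63.6169.

63.617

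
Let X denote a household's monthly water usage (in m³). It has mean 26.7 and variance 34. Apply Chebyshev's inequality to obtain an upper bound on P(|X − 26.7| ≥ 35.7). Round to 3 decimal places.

Chebyshev: P(|X − μ| ≥ t) ≤ Var(X)/t².
Bound = 34 / 1274.49 = 0.0267.

0.027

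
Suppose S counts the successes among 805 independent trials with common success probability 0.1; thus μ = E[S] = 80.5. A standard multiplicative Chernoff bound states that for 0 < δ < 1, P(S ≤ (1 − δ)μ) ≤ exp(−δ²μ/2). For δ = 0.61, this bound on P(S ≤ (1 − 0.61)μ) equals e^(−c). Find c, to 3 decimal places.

c = δ²μ/2 = 0.61²·80.5/2 = 14.9770.

14.977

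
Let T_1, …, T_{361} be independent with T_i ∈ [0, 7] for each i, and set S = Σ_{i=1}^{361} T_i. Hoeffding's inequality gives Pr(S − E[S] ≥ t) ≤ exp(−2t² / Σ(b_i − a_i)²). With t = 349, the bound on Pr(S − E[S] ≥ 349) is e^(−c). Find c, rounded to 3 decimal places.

Σ(b_i − a_i)² = 361·(7)² = 17689.
c = 2t²/17689 = 2·349²/17689 = 13.7714.

13.771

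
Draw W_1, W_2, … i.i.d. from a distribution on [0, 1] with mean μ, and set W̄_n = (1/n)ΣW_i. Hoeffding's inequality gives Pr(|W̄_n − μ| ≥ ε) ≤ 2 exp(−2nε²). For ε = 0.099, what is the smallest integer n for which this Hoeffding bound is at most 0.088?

160

Require 2·exp(−2nε²) ≤ 0.088, i.e. 2nε² ≥ ln(2/0.088) = 3.123566.
So n ≥ 3.123566 / (2·0.099²) = 159.349.
The smallest integer n is 160.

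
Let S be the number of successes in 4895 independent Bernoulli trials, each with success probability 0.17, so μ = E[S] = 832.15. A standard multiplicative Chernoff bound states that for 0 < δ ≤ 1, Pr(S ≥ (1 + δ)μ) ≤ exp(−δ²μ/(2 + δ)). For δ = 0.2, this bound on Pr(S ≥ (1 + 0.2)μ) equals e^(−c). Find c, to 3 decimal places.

c = δ²μ/(2 + δ) = 0.2²·832.15/(2 + 0.2) = 15.1300.

15.130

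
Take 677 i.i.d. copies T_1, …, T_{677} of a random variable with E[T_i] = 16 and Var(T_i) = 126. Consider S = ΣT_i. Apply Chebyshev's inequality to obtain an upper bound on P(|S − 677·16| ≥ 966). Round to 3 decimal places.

0.091

Var(S) = n·Var(T_i) = 677·126 = 85302.
Chebyshev: P(|S − 677·16| ≥ 966) ≤ Var(S)/966² = 85302/933156 = 0.0914.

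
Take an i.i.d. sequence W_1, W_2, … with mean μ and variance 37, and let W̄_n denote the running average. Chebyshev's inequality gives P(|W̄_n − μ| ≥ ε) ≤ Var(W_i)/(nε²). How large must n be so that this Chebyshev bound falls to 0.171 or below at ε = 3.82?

15

Require 37/(n·3.82²) ≤ 0.171, i.e. n ≥ 37/(0.171·3.82²) = 14.828.
The smallest integer n is 15.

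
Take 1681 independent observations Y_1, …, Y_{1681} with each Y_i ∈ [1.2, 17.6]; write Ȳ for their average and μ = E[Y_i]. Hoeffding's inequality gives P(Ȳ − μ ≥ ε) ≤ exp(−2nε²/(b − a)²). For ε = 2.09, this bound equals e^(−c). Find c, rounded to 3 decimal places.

54.601

c = 2nε²/(b − a)² = 2·1681·2.09² / 16.4² = 54.6013.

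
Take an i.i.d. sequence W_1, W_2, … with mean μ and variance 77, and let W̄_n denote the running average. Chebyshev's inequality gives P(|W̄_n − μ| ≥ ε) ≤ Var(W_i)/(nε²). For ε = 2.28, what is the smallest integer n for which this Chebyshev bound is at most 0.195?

76

Require 77/(n·2.28²) ≤ 0.195, i.e. n ≥ 77/(0.195·2.28²) = 75.960.
The smallest integer n is 76.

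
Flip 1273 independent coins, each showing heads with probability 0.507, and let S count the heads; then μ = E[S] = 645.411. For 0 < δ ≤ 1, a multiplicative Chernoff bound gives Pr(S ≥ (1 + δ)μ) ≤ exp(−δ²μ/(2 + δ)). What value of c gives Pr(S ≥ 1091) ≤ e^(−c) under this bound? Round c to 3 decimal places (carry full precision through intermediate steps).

Write 1091 = (1 + δ)μ, so δ = 1091/645.411 − 1 = 0.6903957…
Then the exponent is δ²μ/(2 + δ) = (1091 − μ)² / (μ·(2 + δ)) = 114.344793.

114.345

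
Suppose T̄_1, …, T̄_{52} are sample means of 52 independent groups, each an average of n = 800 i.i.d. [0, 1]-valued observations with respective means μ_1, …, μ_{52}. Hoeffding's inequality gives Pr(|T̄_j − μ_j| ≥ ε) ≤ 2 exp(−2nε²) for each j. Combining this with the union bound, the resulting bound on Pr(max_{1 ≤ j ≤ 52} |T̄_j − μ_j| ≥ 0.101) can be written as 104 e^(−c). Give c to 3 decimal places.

Union bound over the 52 events: Pr(max_{1 ≤ j ≤ 52} |T̄_j − μ_j| ≥ 0.101) ≤ 52·2·exp(−2nε²) = 104 exp(−2·800·0.101²).
So c = 2·800·0.101² = 16.3216.

16.322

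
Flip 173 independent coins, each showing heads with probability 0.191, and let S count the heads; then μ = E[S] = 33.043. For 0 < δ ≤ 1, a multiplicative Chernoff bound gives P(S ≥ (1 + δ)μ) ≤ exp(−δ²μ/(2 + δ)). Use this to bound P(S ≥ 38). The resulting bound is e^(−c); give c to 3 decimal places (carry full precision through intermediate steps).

0.346

Write 38 = (1 + δ)μ, so δ = 38/33.043 − 1 = 0.1500166…
Then the exponent is δ²μ/(2 + δ) = (38 − μ)² / (μ·(2 + δ)) = 0.345873.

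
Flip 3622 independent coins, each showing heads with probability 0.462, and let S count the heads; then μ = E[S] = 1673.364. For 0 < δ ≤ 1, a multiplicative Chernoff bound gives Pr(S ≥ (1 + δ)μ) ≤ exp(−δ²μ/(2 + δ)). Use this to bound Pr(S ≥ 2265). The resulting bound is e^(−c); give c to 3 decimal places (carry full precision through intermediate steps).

Write 2265 = (1 + δ)μ, so δ = 2265/1673.364 − 1 = 0.3535609…
Then the exponent is δ²μ/(2 + δ) = (2265 − μ)² / (μ·(2 + δ)) = 88.877807.

88.878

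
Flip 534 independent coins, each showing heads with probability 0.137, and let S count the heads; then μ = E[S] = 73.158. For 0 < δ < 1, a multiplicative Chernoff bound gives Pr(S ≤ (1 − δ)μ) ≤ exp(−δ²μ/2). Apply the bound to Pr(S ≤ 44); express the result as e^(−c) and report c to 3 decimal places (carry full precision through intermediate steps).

Write 44 = (1 − δ)μ, so δ = 1 − 44/73.158 = 0.398562…
Then the exponent is δ²μ/2 = (μ − 44)²/(2μ) = 5.810636.

5.811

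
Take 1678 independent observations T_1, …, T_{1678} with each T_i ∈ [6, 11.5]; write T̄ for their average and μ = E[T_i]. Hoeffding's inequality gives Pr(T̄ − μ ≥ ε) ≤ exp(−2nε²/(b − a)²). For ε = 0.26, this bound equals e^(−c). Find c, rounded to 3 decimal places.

7.500

c = 2nε²/(b − a)² = 2·1678·0.26² / 5.5² = 7.4997.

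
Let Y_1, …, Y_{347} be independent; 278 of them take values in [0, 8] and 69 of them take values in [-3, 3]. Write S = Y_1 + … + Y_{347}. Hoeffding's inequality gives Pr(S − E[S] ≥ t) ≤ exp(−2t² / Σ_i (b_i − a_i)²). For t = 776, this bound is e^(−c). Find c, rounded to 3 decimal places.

Σ(b_i − a_i)² = 278·8² + 69·6² = 20276.
c = 2t² / 20276 = 2·776² / 20276 = 59.3979.

59.398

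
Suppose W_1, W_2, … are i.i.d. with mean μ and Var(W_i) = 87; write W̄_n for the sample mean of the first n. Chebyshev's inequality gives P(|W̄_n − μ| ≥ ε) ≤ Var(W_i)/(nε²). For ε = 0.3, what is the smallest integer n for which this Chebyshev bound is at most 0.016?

60417

Require 87/(n·0.3²) ≤ 0.016, i.e. n ≥ 87/(0.016·0.3²) = 60416.667.
The smallest integer n is 60417.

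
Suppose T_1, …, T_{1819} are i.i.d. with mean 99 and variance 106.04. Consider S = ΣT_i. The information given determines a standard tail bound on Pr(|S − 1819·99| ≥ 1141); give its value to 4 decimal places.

With mean and variance of each term known, Chebyshev's inequality bounds the deviation of the sum (or sample mean).
Var(S) = n·Var(T_i) = 1819·106.04 = 192886.76.
Chebyshev: Pr(|S − 1819·99| ≥ 1141) ≤ Var(S)/1141² = 192886.76/1301881 = 0.1482.

0.1482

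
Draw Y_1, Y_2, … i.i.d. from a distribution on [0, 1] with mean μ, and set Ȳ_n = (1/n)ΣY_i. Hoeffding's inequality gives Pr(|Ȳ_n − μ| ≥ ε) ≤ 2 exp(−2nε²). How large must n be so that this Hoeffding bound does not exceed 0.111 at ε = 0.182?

Require 2·exp(−2nε²) ≤ 0.111, i.e. 2nε² ≥ ln(2/0.111) = 2.891372.
So n ≥ 2.891372 / (2·0.182²) = 43.645.
The smallest integer n is 44.

44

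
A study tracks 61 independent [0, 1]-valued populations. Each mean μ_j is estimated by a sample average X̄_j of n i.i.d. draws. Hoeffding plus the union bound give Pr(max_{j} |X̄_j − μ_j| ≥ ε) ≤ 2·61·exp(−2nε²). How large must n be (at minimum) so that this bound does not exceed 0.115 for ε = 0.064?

851

Need 2·61·exp(−2nε²) ≤ 0.115, i.e. exp(−2nε²) ≤ 0.115/122.
So 2nε² ≥ ln(122/0.115) = 6.966844.
Hence n ≥ 6.966844/(2·0.064²) = 850.445.
The smallest integer n is 851.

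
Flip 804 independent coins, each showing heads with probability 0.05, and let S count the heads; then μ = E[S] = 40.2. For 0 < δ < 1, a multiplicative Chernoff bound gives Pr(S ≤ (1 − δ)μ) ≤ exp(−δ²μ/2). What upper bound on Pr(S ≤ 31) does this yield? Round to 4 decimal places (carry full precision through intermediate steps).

Write 31 = (1 − δ)μ, so δ = 1 − 31/40.2 = 0.2288557…
Then the exponent is δ²μ/2 = (μ − 31)²/(2μ) = 1.052736.
Bound = exp(−1.052736) = 0.34898.

0.3490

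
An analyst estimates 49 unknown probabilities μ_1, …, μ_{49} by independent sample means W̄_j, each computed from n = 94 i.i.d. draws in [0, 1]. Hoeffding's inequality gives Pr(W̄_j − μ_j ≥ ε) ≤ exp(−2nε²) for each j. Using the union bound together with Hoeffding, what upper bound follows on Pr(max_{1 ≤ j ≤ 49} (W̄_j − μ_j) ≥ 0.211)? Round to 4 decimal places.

Per-experiment Hoeffding bound: exp(−2·94·0.211²) = exp(−8.36995) = 0.00023173.
Union bound over 49 events: 49·0.00023173 = 0.01135.

0.0114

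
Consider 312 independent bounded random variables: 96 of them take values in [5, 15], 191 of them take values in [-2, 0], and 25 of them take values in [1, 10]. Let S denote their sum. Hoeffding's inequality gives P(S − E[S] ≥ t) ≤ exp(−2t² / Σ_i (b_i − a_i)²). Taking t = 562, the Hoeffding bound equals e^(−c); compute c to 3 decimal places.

Σ(b_i − a_i)² = 96·10² + 191·2² + 25·9² = 12389.
c = 2t² / 12389 = 2·562² / 12389 = 50.9878.

50.988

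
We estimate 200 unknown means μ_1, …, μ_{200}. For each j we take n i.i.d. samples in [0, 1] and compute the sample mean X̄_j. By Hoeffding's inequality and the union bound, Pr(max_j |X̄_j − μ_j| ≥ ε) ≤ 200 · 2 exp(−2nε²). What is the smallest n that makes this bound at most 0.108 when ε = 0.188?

117

Need 2·200·exp(−2nε²) ≤ 0.108, i.e. exp(−2nε²) ≤ 0.108/400.
So 2nε² ≥ ln(400/0.108) = 8.217089.
Hence n ≥ 8.217089/(2·0.188²) = 116.244.
The smallest integer n is 117.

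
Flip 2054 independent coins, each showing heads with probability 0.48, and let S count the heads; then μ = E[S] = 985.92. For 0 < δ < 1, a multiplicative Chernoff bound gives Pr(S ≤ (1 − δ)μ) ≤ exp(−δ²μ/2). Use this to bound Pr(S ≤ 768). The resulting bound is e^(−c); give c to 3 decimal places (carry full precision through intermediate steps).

Write 768 = (1 − δ)μ, so δ = 1 − 768/985.92 = 0.2210321…
Then the exponent is δ²μ/2 = (μ − 768)²/(2μ) = 24.083661.

24.084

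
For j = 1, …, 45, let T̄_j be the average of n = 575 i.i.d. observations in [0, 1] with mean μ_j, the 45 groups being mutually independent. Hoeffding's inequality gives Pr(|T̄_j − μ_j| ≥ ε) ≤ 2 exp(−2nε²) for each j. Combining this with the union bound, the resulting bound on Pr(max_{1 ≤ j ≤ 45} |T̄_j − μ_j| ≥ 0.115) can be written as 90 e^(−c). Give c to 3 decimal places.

Union bound over the 45 events: Pr(max_{1 ≤ j ≤ 45} |T̄_j − μ_j| ≥ 0.115) ≤ 45·2·exp(−2nε²) = 90 exp(−2·575·0.115²).
So c = 2·575·0.115² = 15.2088.

15.209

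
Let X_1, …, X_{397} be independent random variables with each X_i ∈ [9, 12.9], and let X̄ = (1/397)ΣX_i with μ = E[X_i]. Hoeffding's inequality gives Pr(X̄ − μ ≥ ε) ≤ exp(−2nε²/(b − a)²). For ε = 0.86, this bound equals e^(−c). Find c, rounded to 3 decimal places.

c = 2nε²/(b − a)² = 2·397·0.86² / 3.9² = 38.6090.

38.609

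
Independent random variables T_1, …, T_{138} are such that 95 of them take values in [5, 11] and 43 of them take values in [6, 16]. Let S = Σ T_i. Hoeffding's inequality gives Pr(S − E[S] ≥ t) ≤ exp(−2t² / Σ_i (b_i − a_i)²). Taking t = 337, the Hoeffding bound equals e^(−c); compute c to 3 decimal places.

Σ(b_i − a_i)² = 95·6² + 43·10² = 7720.
c = 2t² / 7720 = 2·337² / 7720 = 29.4220.

29.422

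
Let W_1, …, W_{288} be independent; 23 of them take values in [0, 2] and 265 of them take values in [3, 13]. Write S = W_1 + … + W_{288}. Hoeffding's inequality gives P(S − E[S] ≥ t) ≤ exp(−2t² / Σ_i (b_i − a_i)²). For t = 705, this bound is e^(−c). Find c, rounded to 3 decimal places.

Σ(b_i − a_i)² = 23·2² + 265·10² = 26592.
c = 2t² / 26592 = 2·705² / 26592 = 37.3815.

37.382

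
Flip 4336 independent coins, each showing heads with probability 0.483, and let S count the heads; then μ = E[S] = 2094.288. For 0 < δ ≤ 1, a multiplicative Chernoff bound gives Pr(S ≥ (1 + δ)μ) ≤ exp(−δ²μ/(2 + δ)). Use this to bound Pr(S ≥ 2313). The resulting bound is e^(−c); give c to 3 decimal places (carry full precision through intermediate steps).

10.854

Write 2313 = (1 + δ)μ, so δ = 2313/2094.288 − 1 = 0.1044326…
Then the exponent is δ²μ/(2 + δ) = (2313 − μ)² / (μ·(2 + δ)) = 10.853600.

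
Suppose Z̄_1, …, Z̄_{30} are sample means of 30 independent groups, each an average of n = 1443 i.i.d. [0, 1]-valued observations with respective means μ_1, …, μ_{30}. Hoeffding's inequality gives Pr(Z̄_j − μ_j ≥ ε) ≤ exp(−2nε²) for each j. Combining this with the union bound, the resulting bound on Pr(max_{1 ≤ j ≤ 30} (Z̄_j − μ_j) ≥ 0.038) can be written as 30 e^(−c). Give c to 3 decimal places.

4.167

Union bound over the 30 events: Pr(max_{1 ≤ j ≤ 30} (Z̄_j − μ_j) ≥ 0.038) ≤ 30·exp(−2nε²) = 30 exp(−2·1443·0.038²).
So c = 2·1443·0.038² = 4.1674.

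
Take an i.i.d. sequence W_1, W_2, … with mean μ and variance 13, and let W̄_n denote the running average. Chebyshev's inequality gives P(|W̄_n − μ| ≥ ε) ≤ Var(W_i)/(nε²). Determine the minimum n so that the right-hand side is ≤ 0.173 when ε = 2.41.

13

Require 13/(n·2.41²) ≤ 0.173, i.e. n ≥ 13/(0.173·2.41²) = 12.938.
The smallest integer n is 13.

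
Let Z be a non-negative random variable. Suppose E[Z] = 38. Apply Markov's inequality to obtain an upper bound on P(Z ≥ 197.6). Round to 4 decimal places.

Markov's inequality: for a non-negative random variable, P(Z ≥ a) ≤ E[Z]/a.
Here E[Z] = 38 and a = 197.6, so the bound is 38/197.6 = 0.1923.

0.1923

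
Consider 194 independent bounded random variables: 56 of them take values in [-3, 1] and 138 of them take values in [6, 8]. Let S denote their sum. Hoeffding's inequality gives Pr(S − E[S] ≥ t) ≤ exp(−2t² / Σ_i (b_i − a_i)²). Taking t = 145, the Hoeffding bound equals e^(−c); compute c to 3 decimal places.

29.040

Σ(b_i − a_i)² = 56·4² + 138·2² = 1448.
c = 2t² / 1448 = 2·145² / 1448 = 29.0401.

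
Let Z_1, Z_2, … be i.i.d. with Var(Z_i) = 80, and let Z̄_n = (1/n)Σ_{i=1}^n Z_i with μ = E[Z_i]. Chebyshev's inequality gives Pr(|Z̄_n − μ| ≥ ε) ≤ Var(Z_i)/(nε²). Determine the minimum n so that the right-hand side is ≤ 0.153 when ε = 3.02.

Require 80/(n·3.02²) ≤ 0.153, i.e. n ≥ 80/(0.153·3.02²) = 57.330.
The smallest integer n is 58.

58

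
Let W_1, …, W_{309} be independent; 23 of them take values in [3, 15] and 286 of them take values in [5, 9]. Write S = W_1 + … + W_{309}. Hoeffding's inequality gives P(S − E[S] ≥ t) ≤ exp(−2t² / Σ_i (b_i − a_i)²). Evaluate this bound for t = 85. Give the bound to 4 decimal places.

0.1601

Σ(b_i − a_i)² = 23·12² + 286·4² = 7888.
Exponent = 2·85² / 7888 = 1.83190.
Bound = exp(−1.83190) = 0.16011.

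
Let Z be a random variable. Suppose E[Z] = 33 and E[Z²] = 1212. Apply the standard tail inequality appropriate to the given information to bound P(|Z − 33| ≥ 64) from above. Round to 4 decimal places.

0.0300

The first two moments determine the variance, so Chebyshev's inequality is the sharpest standard bound available.
Var(Z) = E[Z²] − (E[Z])² = 1212 − 1089 = 123.
Chebyshev's inequality: P(|Z − μ| ≥ t) ≤ Var(Z)/t² = 123/4096 = 0.0300.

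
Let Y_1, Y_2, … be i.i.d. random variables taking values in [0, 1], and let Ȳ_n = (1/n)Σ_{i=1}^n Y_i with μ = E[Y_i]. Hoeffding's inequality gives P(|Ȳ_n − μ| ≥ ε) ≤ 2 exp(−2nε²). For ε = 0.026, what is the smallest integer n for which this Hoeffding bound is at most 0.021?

Require 2·exp(−2nε²) ≤ 0.021, i.e. 2nε² ≥ ln(2/0.021) = 4.556380.
So n ≥ 4.556380 / (2·0.026²) = 3370.104.
The smallest integer n is 3371.

3371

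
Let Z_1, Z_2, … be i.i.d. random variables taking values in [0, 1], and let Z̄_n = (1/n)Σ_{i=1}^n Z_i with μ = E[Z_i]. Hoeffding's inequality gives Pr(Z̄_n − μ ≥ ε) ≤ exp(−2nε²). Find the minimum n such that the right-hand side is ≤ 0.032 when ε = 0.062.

Require exp(−2nε²) ≤ 0.032, i.e. 2nε² ≥ ln(1/0.032) = 3.442019.
So n ≥ 3.442019 / (2·0.062²) = 447.713.
The smallest integer n is 448.

448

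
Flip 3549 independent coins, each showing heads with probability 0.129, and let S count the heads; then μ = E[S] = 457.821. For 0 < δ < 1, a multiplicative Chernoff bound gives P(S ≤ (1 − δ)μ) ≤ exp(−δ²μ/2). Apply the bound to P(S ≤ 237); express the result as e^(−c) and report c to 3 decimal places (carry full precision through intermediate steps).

Write 237 = (1 − δ)μ, so δ = 1 − 237/457.821 = 0.4823304…
Then the exponent is δ²μ/2 = (μ − 237)²/(2μ) = 53.254344.

53.254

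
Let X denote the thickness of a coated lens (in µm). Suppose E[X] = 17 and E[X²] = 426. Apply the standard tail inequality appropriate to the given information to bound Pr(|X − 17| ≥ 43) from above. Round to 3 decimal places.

The first two moments determine the variance, so Chebyshev's inequality is the sharpest standard bound available.
Var(X) = E[X²] − (E[X])² = 426 − 289 = 137.
Chebyshev's inequality: Pr(|X − μ| ≥ t) ≤ Var(X)/t² = 137/1849 = 0.0741.

0.074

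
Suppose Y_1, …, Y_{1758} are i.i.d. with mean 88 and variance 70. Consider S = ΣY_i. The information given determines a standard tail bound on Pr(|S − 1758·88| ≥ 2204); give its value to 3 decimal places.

0.025

With mean and variance of each term known, Chebyshev's inequality bounds the deviation of the sum (or sample mean).
Var(S) = n·Var(Y_i) = 1758·70 = 123060.
Chebyshev: Pr(|S − 1758·88| ≥ 2204) ≤ Var(S)/2204² = 123060/4857616 = 0.0253.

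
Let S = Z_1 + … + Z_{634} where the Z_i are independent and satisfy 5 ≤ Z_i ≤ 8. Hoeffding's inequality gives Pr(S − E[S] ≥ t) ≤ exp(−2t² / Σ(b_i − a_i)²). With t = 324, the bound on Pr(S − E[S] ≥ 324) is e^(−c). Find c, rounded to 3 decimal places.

36.795

Σ(b_i − a_i)² = 634·(3)² = 5706.
c = 2t²/5706 = 2·324²/5706 = 36.7950.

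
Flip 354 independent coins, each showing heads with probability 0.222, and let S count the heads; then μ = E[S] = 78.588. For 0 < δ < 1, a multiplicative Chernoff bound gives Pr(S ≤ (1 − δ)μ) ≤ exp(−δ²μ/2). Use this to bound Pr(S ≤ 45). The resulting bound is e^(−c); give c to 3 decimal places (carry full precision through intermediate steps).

7.178

Write 45 = (1 − δ)μ, so δ = 1 − 45/78.588 = 0.4273935…
Then the exponent is δ²μ/2 = (μ − 45)²/(2μ) = 7.177646.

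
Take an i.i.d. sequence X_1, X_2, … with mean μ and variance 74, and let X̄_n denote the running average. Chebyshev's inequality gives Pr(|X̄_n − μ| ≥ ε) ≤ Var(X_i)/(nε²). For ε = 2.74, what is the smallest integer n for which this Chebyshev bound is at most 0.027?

Require 74/(n·2.74²) ≤ 0.027, i.e. n ≥ 74/(0.027·2.74²) = 365.062.
The smallest integer n is 366.

366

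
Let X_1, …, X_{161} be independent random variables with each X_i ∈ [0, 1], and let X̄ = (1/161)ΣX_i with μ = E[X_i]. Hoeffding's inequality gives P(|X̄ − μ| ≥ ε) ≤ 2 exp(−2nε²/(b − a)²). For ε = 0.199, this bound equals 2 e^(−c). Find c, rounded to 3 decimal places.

12.752

c = 2nε²/(b − a)² = 2·161·0.199² / 1² = 12.7515.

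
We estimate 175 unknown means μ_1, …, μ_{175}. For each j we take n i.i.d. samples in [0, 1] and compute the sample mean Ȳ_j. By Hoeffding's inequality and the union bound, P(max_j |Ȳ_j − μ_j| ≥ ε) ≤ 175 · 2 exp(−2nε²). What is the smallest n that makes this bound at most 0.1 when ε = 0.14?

209

Need 2·175·exp(−2nε²) ≤ 0.1, i.e. exp(−2nε²) ≤ 0.1/350.
So 2nε² ≥ ln(350/0.1) = 8.160518.
Hence n ≥ 8.160518/(2·0.14²) = 208.176.
The smallest integer n is 209.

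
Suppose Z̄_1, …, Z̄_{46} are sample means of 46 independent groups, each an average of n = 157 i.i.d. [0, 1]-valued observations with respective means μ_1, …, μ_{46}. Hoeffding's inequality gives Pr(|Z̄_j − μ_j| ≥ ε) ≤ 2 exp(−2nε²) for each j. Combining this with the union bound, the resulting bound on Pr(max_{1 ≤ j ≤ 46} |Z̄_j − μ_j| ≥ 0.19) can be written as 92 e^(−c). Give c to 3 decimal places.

11.335

Union bound over the 46 events: Pr(max_{1 ≤ j ≤ 46} |Z̄_j − μ_j| ≥ 0.19) ≤ 46·2·exp(−2nε²) = 92 exp(−2·157·0.19²).
So c = 2·157·0.19² = 11.3354.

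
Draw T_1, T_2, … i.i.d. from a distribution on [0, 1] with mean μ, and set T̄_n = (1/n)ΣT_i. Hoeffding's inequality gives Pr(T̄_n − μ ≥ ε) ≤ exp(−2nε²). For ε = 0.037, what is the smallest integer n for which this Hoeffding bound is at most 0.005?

Require exp(−2nε²) ≤ 0.005, i.e. 2nε² ≥ ln(1/0.005) = 5.298317.
So n ≥ 5.298317 / (2·0.037²) = 1935.105.
The smallest integer n is 1936.

1936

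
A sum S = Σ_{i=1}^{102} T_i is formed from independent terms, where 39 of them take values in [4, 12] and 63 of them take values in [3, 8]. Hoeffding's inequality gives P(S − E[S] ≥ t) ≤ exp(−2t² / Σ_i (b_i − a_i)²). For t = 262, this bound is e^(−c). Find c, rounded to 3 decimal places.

Σ(b_i − a_i)² = 39·8² + 63·5² = 4071.
c = 2t² / 4071 = 2·262² / 4071 = 33.7234.

33.723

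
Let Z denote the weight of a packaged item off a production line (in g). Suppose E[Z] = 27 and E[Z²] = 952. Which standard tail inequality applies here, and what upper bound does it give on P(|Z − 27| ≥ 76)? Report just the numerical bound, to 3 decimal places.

0.039

The first two moments determine the variance, so Chebyshev's inequality is the sharpest standard bound available.
Var(Z) = E[Z²] − (E[Z])² = 952 − 729 = 223.
Chebyshev's inequality: P(|Z − μ| ≥ t) ≤ Var(Z)/t² = 223/5776 = 0.0386.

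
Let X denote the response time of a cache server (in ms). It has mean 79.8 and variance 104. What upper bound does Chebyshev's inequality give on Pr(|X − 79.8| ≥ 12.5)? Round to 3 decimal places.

Chebyshev: Pr(|X − μ| ≥ t) ≤ Var(X)/t².
Bound = 104 / 156.25 = 0.6656.

0.666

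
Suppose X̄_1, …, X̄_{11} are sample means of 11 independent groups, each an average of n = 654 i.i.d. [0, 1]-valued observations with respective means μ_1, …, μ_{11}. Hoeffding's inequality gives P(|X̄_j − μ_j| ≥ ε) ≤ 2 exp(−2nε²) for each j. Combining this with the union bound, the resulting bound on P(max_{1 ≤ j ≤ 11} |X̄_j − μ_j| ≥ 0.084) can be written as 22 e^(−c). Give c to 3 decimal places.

Union bound over the 11 events: P(max_{1 ≤ j ≤ 11} |X̄_j − μ_j| ≥ 0.084) ≤ 11·2·exp(−2nε²) = 22 exp(−2·654·0.084²).
So c = 2·654·0.084² = 9.2292.

9.229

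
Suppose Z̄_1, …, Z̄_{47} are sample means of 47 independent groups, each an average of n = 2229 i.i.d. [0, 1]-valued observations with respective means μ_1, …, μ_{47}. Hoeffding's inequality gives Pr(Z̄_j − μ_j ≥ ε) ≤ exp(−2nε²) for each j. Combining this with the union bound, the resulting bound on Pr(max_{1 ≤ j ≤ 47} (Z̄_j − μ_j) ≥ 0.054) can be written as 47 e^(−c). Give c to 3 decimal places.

13.000

Union bound over the 47 events: Pr(max_{1 ≤ j ≤ 47} (Z̄_j − μ_j) ≥ 0.054) ≤ 47·exp(−2nε²) = 47 exp(−2·2229·0.054²).
So c = 2·2229·0.054² = 12.9995.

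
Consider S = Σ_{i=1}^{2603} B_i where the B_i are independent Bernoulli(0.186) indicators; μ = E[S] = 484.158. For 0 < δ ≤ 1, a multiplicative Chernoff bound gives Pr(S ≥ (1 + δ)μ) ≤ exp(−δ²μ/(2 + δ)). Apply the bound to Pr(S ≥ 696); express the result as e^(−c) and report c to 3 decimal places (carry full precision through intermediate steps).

38.026

Write 696 = (1 + δ)μ, so δ = 696/484.158 − 1 = 0.4375472…
Then the exponent is δ²μ/(2 + δ) = (696 − μ)² / (μ·(2 + δ)) = 38.026292.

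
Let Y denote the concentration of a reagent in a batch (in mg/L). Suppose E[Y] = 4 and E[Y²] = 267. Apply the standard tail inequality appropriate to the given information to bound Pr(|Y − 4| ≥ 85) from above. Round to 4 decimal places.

0.0347

The first two moments determine the variance, so Chebyshev's inequality is the sharpest standard bound available.
Var(Y) = E[Y²] − (E[Y])² = 267 − 16 = 251.
Chebyshev's inequality: Pr(|Y − μ| ≥ t) ≤ Var(Y)/t² = 251/7225 = 0.0347.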